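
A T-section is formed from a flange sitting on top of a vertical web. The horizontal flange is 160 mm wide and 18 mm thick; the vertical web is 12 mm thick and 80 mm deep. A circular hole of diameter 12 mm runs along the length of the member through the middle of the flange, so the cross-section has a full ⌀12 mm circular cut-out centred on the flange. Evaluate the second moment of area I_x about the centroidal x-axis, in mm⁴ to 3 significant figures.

Split into non-overlapping primitives; take the origin at the lower-left of the bounding box.
Flange: 160 × 18, A = 2 880 mm², y = 89 mm, Ī = 77 760 mm⁴.
Web: 12 × 80, A = 960 mm², y = 40 mm, Ī = 512 000 mm⁴.
Hole (subtracted): ⌀12, A = 113.1 mm², y = 89 mm, Ī = 1017.9 mm⁴.
Centroid: ȳ = ΣA·y / ΣA = 76.378 mm.
Transfer each piece to the centroidal x-axis using Ī + A·d² with d = y − 76.378:
  flange: d = 12.622 mm → contributes +536 568 mm⁴
  web: d = -36.378 mm → contributes +1 782 443 mm⁴
  hole: d = 12.622 mm → contributes −19 035 mm⁴
Total I = 2 299 975 mm⁴.

I_x ≈ 2.30 × 10⁶ mm⁴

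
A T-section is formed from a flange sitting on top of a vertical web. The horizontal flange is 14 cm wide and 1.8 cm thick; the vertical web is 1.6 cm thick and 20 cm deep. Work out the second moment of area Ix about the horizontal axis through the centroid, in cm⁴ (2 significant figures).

Ix ≈ 2700 cm⁴

Decompose the section into non-overlapping parts with the origin at the bottom-left of its bounding rectangle.
Flange: 14 × 1.8, A = 25.2 cm², y = 20.9 cm, Ī = 6.804 cm⁴.
Web: 1.6 × 20, A = 32 cm², y = 10 cm, Ī = 1 067 cm⁴.
Centroid: ȳ = ΣA·y / ΣA = 14.8 cm.
Transfer each piece to the horizontal axis through the centroid using Ī + A·d² with d = y − 14.8:
  flange: d = 6.098 cm → contributes +943.9 cm⁴
  web: d = -4.802 cm → contributes +1 805 cm⁴
Total I = 2 748 cm⁴.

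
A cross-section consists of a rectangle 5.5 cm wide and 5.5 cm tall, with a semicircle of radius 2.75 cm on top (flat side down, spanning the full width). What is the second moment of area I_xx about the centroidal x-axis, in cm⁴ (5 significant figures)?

Break the section into simple shapes (no overlaps), measuring from the bottom-left corner of the bounding box.
Rectangular body: 5.5 × 5.5, A = 30.25 cm², y = 2.75 cm, Ī = 76.25521 cm⁴.
Semicircular cap: semicircle r = 2.75, A = 11.87915 cm², y = 6.667136 cm, Ī = 6.277155 cm⁴.
Centroid: ȳ = ΣA·y / ΣA = 3.854514 cm.
Transfer each piece to the centroidal x-axis using Ī + A·d² with d = y − 3.854514:
  rectangular body: d = -1.104514 cm → contributes +113.1587 cm⁴
  semicircular cap: d = 2.812622 cm → contributes +100.2512 cm⁴
Total I = 213.41 cm⁴.

I_xx ≈ 213.41 cm⁴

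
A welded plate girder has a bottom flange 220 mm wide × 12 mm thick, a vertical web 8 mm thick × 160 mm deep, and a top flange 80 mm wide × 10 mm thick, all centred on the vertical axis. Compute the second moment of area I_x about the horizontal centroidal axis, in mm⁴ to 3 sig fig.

I_x ≈ 2.27 × 10⁷ mm⁴

Break the section into simple shapes (no overlaps), measuring from the bottom-left corner of the bounding box.
Bottom plate: 220 × 12, A = 2 640 mm², y = 6 mm, Ī = 31 680 mm⁴.
Web plate: 8 × 160, A = 1 280 mm², y = 92 mm, Ī = 2 730 667 mm⁴.
Top plate: 80 × 10, A = 800 mm², y = 177 mm, Ī = 6666.7 mm⁴.
Centroid: ȳ = ΣA·y / ΣA = 58.305 mm.
Transfer each piece to the horizontal centroidal axis using Ī + A·d² with d = y − 58.305:
  bottom plate: d = -52.305 mm → contributes +7 254 250 mm⁴
  web plate: d = 33.695 mm → contributes +4 183 911 mm⁴
  top plate: d = 118.69 mm → contributes +11 277 453 mm⁴
Total I = 22 715 614 mm⁴.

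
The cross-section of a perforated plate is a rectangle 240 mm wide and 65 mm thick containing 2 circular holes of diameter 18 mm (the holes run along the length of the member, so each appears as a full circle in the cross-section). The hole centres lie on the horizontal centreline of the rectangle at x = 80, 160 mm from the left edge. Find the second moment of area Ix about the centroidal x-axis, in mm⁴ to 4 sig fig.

Treat the section as a set of non-overlapping primitives; coordinates are from the bounding-box lower-left.
Plate: 240 × 65, A = 15 600 mm², y = 32.5 mm, Ī = 5 492 500 mm⁴.
Hole 1 (subtracted): ⌀18, A = 254.469 mm², y = 32.5 mm, Ī = 5 153 mm⁴.
Hole 2 (subtracted): ⌀18, A = 254.469 mm², y = 32.5 mm, Ī = 5 153 mm⁴.
By symmetry the centroid is at mid-height, ȳ = 32.5 mm.
All pieces are centred on the centroidal x-axis, so I = ΣĪ (holes subtracted) = 5 482 194 mm⁴.

Ix ≈ 5.482 × 10⁶ mm⁴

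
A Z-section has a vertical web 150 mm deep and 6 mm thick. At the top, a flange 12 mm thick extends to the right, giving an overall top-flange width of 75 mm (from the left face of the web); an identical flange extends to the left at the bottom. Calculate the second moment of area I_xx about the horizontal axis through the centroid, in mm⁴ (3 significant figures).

Split into non-overlapping primitives; take the origin at the lower-left of the bounding box.
Web: 6 × 150, A = 900 mm², y = 75 mm, Ī = 1 687 500 mm⁴.
Top flange (beyond web): 69 × 12, A = 828 mm², y = 144 mm, Ī = 9 936 mm⁴.
Bottom flange (beyond web): 69 × 12, A = 828 mm², y = 6 mm, Ī = 9 936 mm⁴.
Centroid: ȳ = ΣA·y / ΣA = 75 mm.
Transfer each piece to the horizontal axis through the centroid using Ī + A·d² with d = y − 75:
  web: d = 0 mm → contributes +1 687 500 mm⁴
  top flange (beyond web): d = 69 mm → contributes +3 952 044 mm⁴
  bottom flange (beyond web): d = -69 mm → contributes +3 952 044 mm⁴
Total I = 9 591 588 mm⁴.

I_xx ≈ 9.59 × 10⁶ mm⁴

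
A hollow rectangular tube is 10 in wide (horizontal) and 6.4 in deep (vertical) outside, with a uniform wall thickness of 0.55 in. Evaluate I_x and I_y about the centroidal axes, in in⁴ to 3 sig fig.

I_x ≈ 108 in⁴, I_y ≈ 222 in⁴

Treat the section as a set of non-overlapping primitives; coordinates are from the bounding-box lower-left.
Outer rectangle: 10 × 6.4, A = 64 in², y = 3.2 in, Ī = 218.45 in⁴.
Inner void (subtracted): 8.9 × 5.3, A = 47.17 in², y = 3.2 in, Ī = 110.42 in⁴.
By symmetry the centroid is at mid-height, ȳ = 3.2 in.
All pieces are centred on the centroidal x-axis, so I = ΣĪ (holes subtracted) = 108.04 in⁴.
Repeating about the centroidal y-axis gives I_y = 221.97 in⁴.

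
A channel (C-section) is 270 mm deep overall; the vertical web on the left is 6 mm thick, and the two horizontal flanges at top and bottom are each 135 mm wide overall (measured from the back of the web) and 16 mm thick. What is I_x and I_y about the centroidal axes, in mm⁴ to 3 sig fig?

Split into non-overlapping primitives; take the origin at the lower-left of the bounding box.
Web: 6 × 270, A = 1 620 mm², y = 135 mm, Ī = 9 841 500 mm⁴.
Top flange (beyond web): 129 × 16, A = 2 064 mm², y = 262 mm, Ī = 44 032 mm⁴.
Bottom flange (beyond web): 129 × 16, A = 2 064 mm², y = 8 mm, Ī = 44 032 mm⁴.
By symmetry the centroid is at mid-height, ȳ = 135 mm.
Transfer each piece to the centroidal x-axis using Ī + A·d² with d = y − 135:
  web: d = 0 mm → contributes +9 841 500 mm⁴
  top flange (beyond web): d = 127 mm → contributes +33 334 288 mm⁴
  bottom flange (beyond web): d = -127 mm → contributes +33 334 288 mm⁴
Total I = 76 510 076 mm⁴.
For the y-axis: x̄ = 51.476 mm.
Repeating about the centroidal y-axis gives I_y = 11 030 214 mm⁴.

I_x ≈ 7.65 × 10⁷ mm⁴, I_y ≈ 1.10 × 10⁷ mm⁴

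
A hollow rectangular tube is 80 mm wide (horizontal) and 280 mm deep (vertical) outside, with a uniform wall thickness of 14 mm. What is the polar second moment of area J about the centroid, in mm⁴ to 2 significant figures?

J ≈ 8.6 × 10⁷ mm⁴

Decompose the section into non-overlapping parts with the origin at the bottom-left of its bounding rectangle.
Outer rectangle: 80 × 280, A = 22 400 mm², y = 140 mm, Ī = 146 346 667 mm⁴.
Inner void (subtracted): 52 × 252, A = 13 104 mm², y = 140 mm, Ī = 69 346 368 mm⁴.
By symmetry the centroid is at mid-height, ȳ = 140 mm.
All pieces are centred on the centroidal x-axis, so I = ΣĪ (holes subtracted) = 77 000 299 mm⁴.
Repeating about the centroidal y-axis gives I_y = 8 993 899 mm⁴.
Polar second moment: J = I_x + I_y = 85 994 197 mm⁴.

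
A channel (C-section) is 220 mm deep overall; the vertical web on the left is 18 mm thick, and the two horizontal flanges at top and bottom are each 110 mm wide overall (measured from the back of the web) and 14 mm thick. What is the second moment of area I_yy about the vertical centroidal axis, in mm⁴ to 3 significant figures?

Treat the section as a set of non-overlapping primitives; coordinates are from the bounding-box lower-left.
Web: 18 × 220, A = 3 960 mm², x = 9 mm, Ī = 106 920 mm⁴.
Top flange (beyond web): 92 × 14, A = 1 288 mm², x = 64 mm, Ī = 908 469 mm⁴.
Bottom flange (beyond web): 92 × 14, A = 1 288 mm², x = 64 mm, Ī = 908 469 mm⁴.
Centroid: x̄ = ΣA·x / ΣA = 30.677 mm.
Transfer each piece to the vertical centroidal axis using Ī + A·d² with d = x − 30.677:
  web: d = -21.677 mm → contributes +1 967 671 mm⁴
  top flange (beyond web): d = 33.323 mm → contributes +2 338 705 mm⁴
  bottom flange (beyond web): d = 33.323 mm → contributes +2 338 705 mm⁴
Total I = 6 645 080 mm⁴.

I_yy ≈ 6.65 × 10⁶ mm⁴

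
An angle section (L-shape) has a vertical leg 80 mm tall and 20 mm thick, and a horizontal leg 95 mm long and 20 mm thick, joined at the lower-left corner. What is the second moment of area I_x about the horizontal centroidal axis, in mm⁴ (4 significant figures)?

Treat the section as a set of non-overlapping primitives; coordinates are from the bounding-box lower-left.
Vertical leg: 20 × 80, A = 1 600 mm², y = 40 mm, Ī = 853 333 mm⁴.
Horizontal leg (remainder): 75 × 20, A = 1 500 mm², y = 10 mm, Ī = 50 000 mm⁴.
Centroid: ȳ = ΣA·y / ΣA = 25.4839 mm.
Transfer each piece to the horizontal centroidal axis using Ī + A·d² with d = y − 25.4839:
  vertical leg: d = 14.5161 mm → contributes +1 190 482 mm⁴
  horizontal leg (remainder): d = -15.4839 mm → contributes +409 625 mm⁴
Total I = 1 600 108 mm⁴.

I_x ≈ 1.600 × 10⁶ mm⁴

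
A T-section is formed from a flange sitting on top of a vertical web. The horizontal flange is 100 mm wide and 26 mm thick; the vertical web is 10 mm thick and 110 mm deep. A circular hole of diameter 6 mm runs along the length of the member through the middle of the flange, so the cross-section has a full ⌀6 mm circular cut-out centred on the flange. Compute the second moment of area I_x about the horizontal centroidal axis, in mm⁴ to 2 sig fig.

Decompose the section into non-overlapping parts with the origin at the bottom-left of its bounding rectangle.
Flange: 100 × 26, A = 2 600 mm², y = 123 mm, Ī = 146 467 mm⁴.
Web: 10 × 110, A = 1 100 mm², y = 55 mm, Ī = 1 109 167 mm⁴.
Hole (subtracted): ⌀6, A = 28.27 mm², y = 123 mm, Ī = 63.62 mm⁴.
Centroid: ȳ = ΣA·y / ΣA = 102.6 mm.
Transfer each piece to the horizontal centroidal axis using Ī + A·d² with d = y − 102.6:
  flange: d = 20.37 mm → contributes +1 225 503 mm⁴
  web: d = -47.63 mm → contributes +3 604 447 mm⁴
  hole: d = 20.37 mm → contributes −11 798 mm⁴
Total I = 4 818 152 mm⁴.

I_x ≈ 4.8 × 10⁶ mm⁴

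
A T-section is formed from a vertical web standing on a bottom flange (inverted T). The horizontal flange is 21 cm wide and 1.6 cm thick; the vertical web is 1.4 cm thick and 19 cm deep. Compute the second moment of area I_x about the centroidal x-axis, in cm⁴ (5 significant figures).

Split into non-overlapping primitives; take the origin at the lower-left of the bounding box.
Flange: 21 × 1.6, A = 33.6 cm², y = 0.8 cm, Ī = 7.168 cm⁴.
Web: 1.4 × 19, A = 26.6 cm², y = 11.1 cm, Ī = 800.2167 cm⁴.
Centroid: ȳ = ΣA·y / ΣA = 5.351163 cm.
Transfer each piece to the centroidal x-axis using Ī + A·d² with d = y − 5.351163:
  flange: d = -4.551163 cm → contributes +703.1276 cm⁴
  web: d = 5.748837 cm → contributes +1679.324 cm⁴
Total I = 2382.451 cm⁴.

I_x ≈ 2382.5 cm⁴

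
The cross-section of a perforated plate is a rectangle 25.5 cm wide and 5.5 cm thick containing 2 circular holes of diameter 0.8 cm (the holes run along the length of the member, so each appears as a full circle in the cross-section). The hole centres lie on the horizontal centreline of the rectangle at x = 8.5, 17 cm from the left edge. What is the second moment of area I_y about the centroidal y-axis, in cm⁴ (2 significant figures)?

I_y ≈ 7600 cm⁴

Break the section into simple shapes (no overlaps), measuring from the bottom-left corner of the bounding box.
Plate: 25.5 × 5.5, A = 140.3 cm², x = 12.75 cm, Ī = 7 600 cm⁴.
Hole 1 (subtracted): ⌀0.8, A = 0.5027 cm², x = 8.5 cm, Ī = 0.02011 cm⁴.
Hole 2 (subtracted): ⌀0.8, A = 0.5027 cm², x = 17 cm, Ī = 0.02011 cm⁴.
By symmetry the centroid is at mid-width, x̄ = 12.75 cm.
Transfer each piece to the centroidal y-axis using Ī + A·d² with d = x − 12.75:
  plate: d = 0 cm → contributes +7 600 cm⁴
  hole 1: d = -4.25 cm → contributes −9.099 cm⁴
  hole 2: d = 4.25 cm → contributes −9.099 cm⁴
Total I = 7 582 cm⁴.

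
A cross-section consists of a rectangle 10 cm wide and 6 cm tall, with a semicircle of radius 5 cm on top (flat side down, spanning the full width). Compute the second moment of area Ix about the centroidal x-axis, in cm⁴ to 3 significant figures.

Ix ≈ 871 cm⁴

Break the section into simple shapes (no overlaps), measuring from the bottom-left corner of the bounding box.
Rectangular body: 10 × 6, A = 60 cm², y = 3 cm, Ī = 180 cm⁴.
Semicircular cap: semicircle r = 5, A = 39.27 cm², y = 8.1221 cm, Ī = 68.598 cm⁴.
Centroid: ȳ = ΣA·y / ΣA = 5.0262 cm.
Transfer each piece to the centroidal x-axis using Ī + A·d² with d = y − 5.0262:
  rectangular body: d = -2.0262 cm → contributes +426.33 cm⁴
  semicircular cap: d = 3.0958 cm → contributes +444.97 cm⁴
Total I = 871.31 cm⁴.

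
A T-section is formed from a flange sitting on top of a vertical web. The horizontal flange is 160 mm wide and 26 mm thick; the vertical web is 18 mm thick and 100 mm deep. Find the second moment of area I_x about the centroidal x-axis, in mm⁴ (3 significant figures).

I_x ≈ 6.72 × 10⁶ mm⁴

Split into non-overlapping primitives; take the origin at the lower-left of the bounding box.
Flange: 160 × 26, A = 4 160 mm², y = 113 mm, Ī = 234 347 mm⁴.
Web: 18 × 100, A = 1 800 mm², y = 50 mm, Ī = 1 500 000 mm⁴.
Centroid: ȳ = ΣA·y / ΣA = 93.973 mm.
Transfer each piece to the centroidal x-axis using Ī + A·d² with d = y − 93.973:
  flange: d = 19.027 mm → contributes +1 740 353 mm⁴
  web: d = -43.973 mm → contributes +4 980 549 mm⁴
Total I = 6 720 902 mm⁴.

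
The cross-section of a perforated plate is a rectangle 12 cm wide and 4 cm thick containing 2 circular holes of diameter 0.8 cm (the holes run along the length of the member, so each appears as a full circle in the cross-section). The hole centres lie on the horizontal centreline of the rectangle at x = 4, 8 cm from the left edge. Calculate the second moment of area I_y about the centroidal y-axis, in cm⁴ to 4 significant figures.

Decompose the section into non-overlapping parts with the origin at the bottom-left of its bounding rectangle.
Plate: 12 × 4, A = 48 cm², x = 6 cm, Ī = 576 cm⁴.
Hole 1 (subtracted): ⌀0.8, A = 0.502655 cm², x = 4 cm, Ī = 0.0201062 cm⁴.
Hole 2 (subtracted): ⌀0.8, A = 0.502655 cm², x = 8 cm, Ī = 0.0201062 cm⁴.
By symmetry the centroid is at mid-width, x̄ = 6 cm.
Transfer each piece to the centroidal y-axis using Ī + A·d² with d = x − 6:
  plate: d = 0 cm → contributes +576 cm⁴
  hole 1: d = -2 cm → contributes −2.03073 cm⁴
  hole 2: d = 2 cm → contributes −2.03073 cm⁴
Total I = 571.939 cm⁴.

I_y ≈ 571.9 cm⁴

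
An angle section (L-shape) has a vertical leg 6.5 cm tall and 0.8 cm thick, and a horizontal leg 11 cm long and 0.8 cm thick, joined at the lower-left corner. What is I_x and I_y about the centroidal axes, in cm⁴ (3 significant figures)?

Decompose the section into non-overlapping parts with the origin at the bottom-left of its bounding rectangle.
Vertical leg: 0.8 × 6.5, A = 5.2 cm², y = 3.25 cm, Ī = 18.308 cm⁴.
Horizontal leg (remainder): 10.2 × 0.8, A = 8.16 cm², y = 0.4 cm, Ī = 0.4352 cm⁴.
Centroid: ȳ = ΣA·y / ΣA = 1.5093 cm.
Transfer each piece to the centroidal x-axis using Ī + A·d² with d = y − 1.5093:
  vertical leg: d = 1.7407 cm → contributes +34.065 cm⁴
  horizontal leg (remainder): d = -1.1093 cm → contributes +10.476 cm⁴
Total I = 44.541 cm⁴.
For the y-axis: x̄ = 3.7593 cm.
Repeating about the centroidal y-axis gives I_y = 167.1 cm⁴.

I_x ≈ 44.5 cm⁴, I_y ≈ 167 cm⁴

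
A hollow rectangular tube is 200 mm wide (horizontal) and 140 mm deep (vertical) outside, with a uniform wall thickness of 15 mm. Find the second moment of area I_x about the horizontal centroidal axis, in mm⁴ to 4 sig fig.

Treat the section as a set of non-overlapping primitives; coordinates are from the bounding-box lower-left.
Outer rectangle: 200 × 140, A = 28 000 mm², y = 70 mm, Ī = 45 733 333 mm⁴.
Inner void (subtracted): 170 × 110, A = 18 700 mm², y = 70 mm, Ī = 18 855 833 mm⁴.
By symmetry the centroid is at mid-height, ȳ = 70 mm.
All pieces are centred on the horizontal centroidal axis, so I = ΣĪ (holes subtracted) = 26 877 500 mm⁴.

I_x ≈ 2.688 × 10⁷ mm⁴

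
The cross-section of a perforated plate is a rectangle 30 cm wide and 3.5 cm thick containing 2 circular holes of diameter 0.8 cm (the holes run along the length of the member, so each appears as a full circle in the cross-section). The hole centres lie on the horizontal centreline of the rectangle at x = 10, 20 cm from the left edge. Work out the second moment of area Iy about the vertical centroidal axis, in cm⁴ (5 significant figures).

Decompose the section into non-overlapping parts with the origin at the bottom-left of its bounding rectangle.
Plate: 30 × 3.5, A = 105 cm², x = 15 cm, Ī = 7 875 cm⁴.
Hole 1 (subtracted): ⌀0.8, A = 0.5026548 cm², x = 10 cm, Ī = 0.02010619 cm⁴.
Hole 2 (subtracted): ⌀0.8, A = 0.5026548 cm², x = 20 cm, Ī = 0.02010619 cm⁴.
By symmetry the centroid is at mid-width, x̄ = 15 cm.
Transfer each piece to the vertical centroidal axis using Ī + A·d² with d = x − 15:
  plate: d = 0 cm → contributes +7 875 cm⁴
  hole 1: d = -5 cm → contributes −12.58648 cm⁴
  hole 2: d = 5 cm → contributes −12.58648 cm⁴
Total I = 7849.827 cm⁴.

Iy ≈ 7849.8 cm⁴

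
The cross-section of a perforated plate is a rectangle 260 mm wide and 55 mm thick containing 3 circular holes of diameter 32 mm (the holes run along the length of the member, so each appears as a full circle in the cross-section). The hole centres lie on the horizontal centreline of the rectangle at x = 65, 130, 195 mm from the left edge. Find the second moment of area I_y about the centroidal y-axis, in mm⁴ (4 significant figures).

Break the section into simple shapes (no overlaps), measuring from the bottom-left corner of the bounding box.
Plate: 260 × 55, A = 14 300 mm², x = 130 mm, Ī = 80 556 667 mm⁴.
Hole 1 (subtracted): ⌀32, A = 804.248 mm², x = 65 mm, Ī = 51471.9 mm⁴.
Hole 2 (subtracted): ⌀32, A = 804.248 mm², x = 130 mm, Ī = 51471.9 mm⁴.
Hole 3 (subtracted): ⌀32, A = 804.248 mm², x = 195 mm, Ī = 51471.9 mm⁴.
By symmetry the centroid is at mid-width, x̄ = 130 mm.
Transfer each piece to the centroidal y-axis using Ī + A·d² with d = x − 130:
  plate: d = 0 mm → contributes +80 556 667 mm⁴
  hole 1: d = -65 mm → contributes −3 449 418 mm⁴
  hole 2: d = 0 mm → contributes −51471.9 mm⁴
  hole 3: d = 65 mm → contributes −3 449 418 mm⁴
Total I = 73 606 358 mm⁴.

I_y ≈ 7.361 × 10⁷ mm⁴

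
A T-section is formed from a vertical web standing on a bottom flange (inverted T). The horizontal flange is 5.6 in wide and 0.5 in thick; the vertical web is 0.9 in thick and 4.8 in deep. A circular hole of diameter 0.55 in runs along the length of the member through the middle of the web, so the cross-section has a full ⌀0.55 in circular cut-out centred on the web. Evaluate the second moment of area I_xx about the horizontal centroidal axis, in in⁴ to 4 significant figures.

Split into non-overlapping primitives; take the origin at the lower-left of the bounding box.
Flange: 5.6 × 0.5, A = 2.8 in², y = 0.25 in, Ī = 0.0583333 in⁴.
Web: 0.9 × 4.8, A = 4.32 in², y = 2.9 in, Ī = 8.2944 in⁴.
Hole (subtracted): ⌀0.55, A = 0.237583 in², y = 2.9 in, Ī = 0.0044918 in⁴.
Centroid: ȳ = ΣA·y / ΣA = 1.82189 in.
Transfer each piece to the horizontal centroidal axis using Ī + A·d² with d = y − 1.82189:
  flange: d = -1.57189 in → contributes +6.97668 in⁴
  web: d = 1.07811 in → contributes +13.3156 in⁴
  hole: d = 1.07811 in → contributes −0.280639 in⁴
Total I = 20.0117 in⁴.

I_xx ≈ 20.01 in⁴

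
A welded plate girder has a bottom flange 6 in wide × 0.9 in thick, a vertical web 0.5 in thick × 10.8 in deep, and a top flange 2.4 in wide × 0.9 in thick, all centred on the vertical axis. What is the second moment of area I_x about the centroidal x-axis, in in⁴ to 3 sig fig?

I_x ≈ 284 in⁴

Treat the section as a set of non-overlapping primitives; coordinates are from the bounding-box lower-left.
Bottom plate: 6 × 0.9, A = 5.4 in², y = 0.45 in, Ī = 0.3645 in⁴.
Web plate: 0.5 × 10.8, A = 5.4 in², y = 6.3 in, Ī = 52.488 in⁴.
Top plate: 2.4 × 0.9, A = 2.16 in², y = 12.15 in, Ī = 0.1458 in⁴.
Centroid: ȳ = ΣA·y / ΣA = 4.8375 in.
Transfer each piece to the centroidal x-axis using Ī + A·d² with d = y − 4.8375:
  bottom plate: d = -4.3875 in → contributes +104.32 in⁴
  web plate: d = 1.4625 in → contributes +64.038 in⁴
  top plate: d = 7.3125 in → contributes +115.65 in⁴
Total I = 284 in⁴.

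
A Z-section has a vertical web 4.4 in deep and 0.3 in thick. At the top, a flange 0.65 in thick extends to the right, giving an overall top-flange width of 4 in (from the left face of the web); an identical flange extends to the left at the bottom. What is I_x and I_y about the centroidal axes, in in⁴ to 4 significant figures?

I_x ≈ 19.21 in⁴, I_y ≈ 24.74 in⁴

Break the section into simple shapes (no overlaps), measuring from the bottom-left corner of the bounding box.
Web: 0.3 × 4.4, A = 1.32 in², y = 2.2 in, Ī = 2.1296 in⁴.
Top flange (beyond web): 3.7 × 0.65, A = 2.405 in², y = 4.075 in, Ī = 0.084676 in⁴.
Bottom flange (beyond web): 3.7 × 0.65, A = 2.405 in², y = 0.325 in, Ī = 0.084676 in⁴.
Centroid: ȳ = ΣA·y / ΣA = 2.2 in.
Transfer each piece to the centroidal x-axis using Ī + A·d² with d = y − 2.2:
  web: d = 0 in → contributes +2.1296 in⁴
  top flange (beyond web): d = 1.875 in → contributes +8.53975 in⁴
  bottom flange (beyond web): d = -1.875 in → contributes +8.53975 in⁴
Total I = 19.2091 in⁴.
For the y-axis: x̄ = 3.85 in.
Repeating about the centroidal y-axis gives I_y = 24.7373 in⁴.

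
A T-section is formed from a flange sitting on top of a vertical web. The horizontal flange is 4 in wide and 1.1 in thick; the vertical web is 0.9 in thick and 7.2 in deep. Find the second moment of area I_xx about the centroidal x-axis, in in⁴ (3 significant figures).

Treat the section as a set of non-overlapping primitives; coordinates are from the bounding-box lower-left.
Flange: 4 × 1.1, A = 4.4 in², y = 7.75 in, Ī = 0.44367 in⁴.
Web: 0.9 × 7.2, A = 6.48 in², y = 3.6 in, Ī = 27.994 in⁴.
Centroid: ȳ = ΣA·y / ΣA = 5.2783 in.
Transfer each piece to the centroidal x-axis using Ī + A·d² with d = y − 5.2783:
  flange: d = 2.4717 in → contributes +27.324 in⁴
  web: d = -1.6783 in → contributes +46.246 in⁴
Total I = 73.57 in⁴.

I_xx ≈ 73.6 in⁴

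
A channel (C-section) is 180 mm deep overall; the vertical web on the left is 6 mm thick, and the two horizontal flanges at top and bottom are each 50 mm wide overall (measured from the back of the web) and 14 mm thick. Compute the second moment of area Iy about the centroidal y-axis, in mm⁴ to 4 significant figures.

Iy ≈ 5.617 × 10⁵ mm⁴

Break the section into simple shapes (no overlaps), measuring from the bottom-left corner of the bounding box.
Web: 6 × 180, A = 1 080 mm², x = 3 mm, Ī = 3 240 mm⁴.
Top flange (beyond web): 44 × 14, A = 616 mm², x = 28 mm, Ī = 99381.3 mm⁴.
Bottom flange (beyond web): 44 × 14, A = 616 mm², x = 28 mm, Ī = 99381.3 mm⁴.
Centroid: x̄ = ΣA·x / ΣA = 16.3218 mm.
Transfer each piece to the centroidal y-axis using Ī + A·d² with d = x − 16.3218:
  web: d = -13.3218 mm → contributes +194 908 mm⁴
  top flange (beyond web): d = 11.6782 mm → contributes +183 392 mm⁴
  bottom flange (beyond web): d = 11.6782 mm → contributes +183 392 mm⁴
Total I = 561 691 mm⁴.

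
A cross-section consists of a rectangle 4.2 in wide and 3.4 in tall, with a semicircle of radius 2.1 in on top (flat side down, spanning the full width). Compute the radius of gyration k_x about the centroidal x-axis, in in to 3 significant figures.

k_x ≈ 1.49 in

Split into non-overlapping primitives; take the origin at the lower-left of the bounding box.
Rectangular body: 4.2 × 3.4, A = 14.28 in², y = 1.7 in, Ī = 13.756 in⁴.
Semicircular cap: semicircle r = 2.1, A = 6.9272 in², y = 4.2913 in, Ī = 2.1346 in⁴.
Centroid: ȳ = ΣA·y / ΣA = 2.5464 in.
Transfer each piece to the centroidal x-axis using Ī + A·d² with d = y − 2.5464:
  rectangular body: d = -0.84642 in → contributes +23.987 in⁴
  semicircular cap: d = 1.7448 in → contributes +23.224 in⁴
Total I = 47.211 in⁴.
Radius of gyration: k = √(I/A) = √(47.211 / 21.207) = 1.492 in.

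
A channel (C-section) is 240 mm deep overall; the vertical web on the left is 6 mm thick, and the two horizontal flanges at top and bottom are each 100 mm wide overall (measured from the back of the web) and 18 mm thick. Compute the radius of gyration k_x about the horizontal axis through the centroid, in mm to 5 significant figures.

k_x ≈ 100.47 mm

Decompose the section into non-overlapping parts with the origin at the bottom-left of its bounding rectangle.
Web: 6 × 240, A = 1 440 mm², y = 120 mm, Ī = 6 912 000 mm⁴.
Top flange (beyond web): 94 × 18, A = 1 692 mm², y = 231 mm, Ī = 45 684 mm⁴.
Bottom flange (beyond web): 94 × 18, A = 1 692 mm², y = 9 mm, Ī = 45 684 mm⁴.
By symmetry the centroid is at mid-height, ȳ = 120 mm.
Transfer each piece to the horizontal axis through the centroid using Ī + A·d² with d = y − 120:
  web: d = 0 mm → contributes +6 912 000 mm⁴
  top flange (beyond web): d = 111 mm → contributes +20 892 816 mm⁴
  bottom flange (beyond web): d = -111 mm → contributes +20 892 816 mm⁴
Total I = 48 697 632 mm⁴.
Radius of gyration: k = √(I/A) = √(48 697 632 / 4 824) = 100.4732 mm.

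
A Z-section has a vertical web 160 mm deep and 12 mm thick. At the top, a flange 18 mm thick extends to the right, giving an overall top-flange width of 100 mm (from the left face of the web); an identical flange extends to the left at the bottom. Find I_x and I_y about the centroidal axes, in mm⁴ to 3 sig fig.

Split into non-overlapping primitives; take the origin at the lower-left of the bounding box.
Web: 12 × 160, A = 1 920 mm², y = 80 mm, Ī = 4 096 000 mm⁴.
Top flange (beyond web): 88 × 18, A = 1 584 mm², y = 151 mm, Ī = 42 768 mm⁴.
Bottom flange (beyond web): 88 × 18, A = 1 584 mm², y = 9 mm, Ī = 42 768 mm⁴.
Centroid: ȳ = ΣA·y / ΣA = 80 mm.
Transfer each piece to the centroidal x-axis using Ī + A·d² with d = y − 80:
  web: d = 0 mm → contributes +4 096 000 mm⁴
  top flange (beyond web): d = 71 mm → contributes +8 027 712 mm⁴
  bottom flange (beyond web): d = -71 mm → contributes +8 027 712 mm⁴
Total I = 20 151 424 mm⁴.
For the y-axis: x̄ = 94 mm.
Repeating about the centroidal y-axis gives I_y = 9 987 456 mm⁴.

I_x ≈ 2.02 × 10⁷ mm⁴, I_y ≈ 9.99 × 10⁶ mm⁴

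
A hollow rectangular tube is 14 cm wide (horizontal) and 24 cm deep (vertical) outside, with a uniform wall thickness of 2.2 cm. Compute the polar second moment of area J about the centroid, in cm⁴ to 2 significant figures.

Treat the section as a set of non-overlapping primitives; coordinates are from the bounding-box lower-left.
Outer rectangle: 14 × 24, A = 336 cm², y = 12 cm, Ī = 16 128 cm⁴.
Inner void (subtracted): 9.6 × 19.6, A = 188.2 cm², y = 12 cm, Ī = 6 024 cm⁴.
By symmetry the centroid is at mid-height, ȳ = 12 cm.
All pieces are centred on the centroidal x-axis, so I = ΣĪ (holes subtracted) = 10 104 cm⁴.
Repeating about the centroidal y-axis gives I_y = 4 043 cm⁴.
Polar second moment: J = I_x + I_y = 14 147 cm⁴.

J ≈ 1.4 × 10⁴ cm⁴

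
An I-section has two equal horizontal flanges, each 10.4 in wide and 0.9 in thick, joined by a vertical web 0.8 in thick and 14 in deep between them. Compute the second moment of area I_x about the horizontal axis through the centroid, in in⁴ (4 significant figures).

I_x ≈ 1223 in⁴

Split into non-overlapping primitives; take the origin at the lower-left of the bounding box.
Bottom flange: 10.4 × 0.9, A = 9.36 in², y = 0.45 in, Ī = 0.6318 in⁴.
Web: 0.8 × 14, A = 11.2 in², y = 7.9 in, Ī = 182.933 in⁴.
Top flange: 10.4 × 0.9, A = 9.36 in², y = 15.35 in, Ī = 0.6318 in⁴.
By symmetry the centroid is at mid-height, ȳ = 7.9 in.
Transfer each piece to the horizontal axis through the centroid using Ī + A·d² with d = y − 7.9:
  bottom flange: d = -7.45 in → contributes +520.135 in⁴
  web: d = 0 in → contributes +182.933 in⁴
  top flange: d = 7.45 in → contributes +520.135 in⁴
Total I = 1223.2 in⁴.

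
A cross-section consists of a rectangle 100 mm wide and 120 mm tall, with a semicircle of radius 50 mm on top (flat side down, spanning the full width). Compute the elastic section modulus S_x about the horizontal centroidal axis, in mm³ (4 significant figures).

Treat the section as a set of non-overlapping primitives; coordinates are from the bounding-box lower-left.
Rectangular body: 100 × 120, A = 12 000 mm², y = 60 mm, Ī = 14 400 000 mm⁴.
Semicircular cap: semicircle r = 50, A = 3926.99 mm², y = 141.221 mm, Ī = 685 981 mm⁴.
Centroid: ȳ = ΣA·y / ΣA = 80.0259 mm.
Transfer each piece to the horizontal centroidal axis using Ī + A·d² with d = y − 80.0259:
  rectangular body: d = -20.0259 mm → contributes +19 212 454 mm⁴
  semicircular cap: d = 61.1947 mm → contributes +15 391 757 mm⁴
Total I = 34 604 211 mm⁴.
Extreme fibre distance c = 89.9741 mm; S = I/c = 384 602 mm³.

S_x ≈ 3.846 × 10⁵ mm³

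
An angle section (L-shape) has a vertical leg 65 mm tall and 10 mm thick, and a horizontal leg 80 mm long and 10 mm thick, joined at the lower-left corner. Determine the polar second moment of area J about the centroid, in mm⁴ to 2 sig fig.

J ≈ 1.3 × 10⁶ mm⁴

Treat the section as a set of non-overlapping primitives; coordinates are from the bounding-box lower-left.
Vertical leg: 10 × 65, A = 650 mm², y = 32.5 mm, Ī = 228 854 mm⁴.
Horizontal leg (remainder): 70 × 10, A = 700 mm², y = 5 mm, Ī = 5 833 mm⁴.
Centroid: ȳ = ΣA·y / ΣA = 18.24 mm.
Transfer each piece to the centroidal x-axis using Ī + A·d² with d = y − 18.24:
  vertical leg: d = 14.26 mm → contributes +361 016 mm⁴
  horizontal leg (remainder): d = -13.24 mm → contributes +128 555 mm⁴
Total I = 489 572 mm⁴.
For the y-axis: x̄ = 25.74 mm.
Repeating about the centroidal y-axis gives I_y = 830 509 mm⁴.
Polar second moment: J = I_x + I_y = 1 320 081 mm⁴.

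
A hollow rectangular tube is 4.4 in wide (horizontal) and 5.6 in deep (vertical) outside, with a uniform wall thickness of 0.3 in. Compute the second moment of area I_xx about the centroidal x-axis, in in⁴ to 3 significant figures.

Decompose the section into non-overlapping parts with the origin at the bottom-left of its bounding rectangle.
Outer rectangle: 4.4 × 5.6, A = 24.64 in², y = 2.8 in, Ī = 64.393 in⁴.
Inner void (subtracted): 3.8 × 5, A = 19 in², y = 2.8 in, Ī = 39.583 in⁴.
By symmetry the centroid is at mid-height, ȳ = 2.8 in.
All pieces are centred on the centroidal x-axis, so I = ΣĪ (holes subtracted) = 24.809 in⁴.

I_xx ≈ 24.8 in⁴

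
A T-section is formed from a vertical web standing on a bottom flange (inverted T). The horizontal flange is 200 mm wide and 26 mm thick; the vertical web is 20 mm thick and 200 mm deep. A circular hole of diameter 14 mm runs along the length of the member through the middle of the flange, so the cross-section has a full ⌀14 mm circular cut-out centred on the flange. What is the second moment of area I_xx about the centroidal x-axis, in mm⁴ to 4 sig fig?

Split into non-overlapping primitives; take the origin at the lower-left of the bounding box.
Flange: 200 × 26, A = 5 200 mm², y = 13 mm, Ī = 292 933 mm⁴.
Web: 20 × 200, A = 4 000 mm², y = 126 mm, Ī = 13 333 333 mm⁴.
Hole (subtracted): ⌀14, A = 153.938 mm², y = 13 mm, Ī = 1885.74 mm⁴.
Centroid: ȳ = ΣA·y / ΣA = 62.9665 mm.
Transfer each piece to the centroidal x-axis using Ī + A·d² with d = y − 62.9665:
  flange: d = -49.9665 mm → contributes +13 275 516 mm⁴
  web: d = 63.0335 mm → contributes +29 226 225 mm⁴
  hole: d = -49.9665 mm → contributes −386 215 mm⁴
Total I = 42 115 526 mm⁴.

I_xx ≈ 4.212 × 10⁷ mm⁴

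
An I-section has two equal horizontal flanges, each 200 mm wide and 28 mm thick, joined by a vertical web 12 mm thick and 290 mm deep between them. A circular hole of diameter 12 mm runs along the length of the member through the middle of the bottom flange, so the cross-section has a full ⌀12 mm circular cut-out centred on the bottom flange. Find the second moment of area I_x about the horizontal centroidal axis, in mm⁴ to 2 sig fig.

Treat the section as a set of non-overlapping primitives; coordinates are from the bounding-box lower-left.
Bottom flange: 200 × 28, A = 5 600 mm², y = 14 mm, Ī = 365 867 mm⁴.
Web: 12 × 290, A = 3 480 mm², y = 173 mm, Ī = 24 389 000 mm⁴.
Top flange: 200 × 28, A = 5 600 mm², y = 332 mm, Ī = 365 867 mm⁴.
Hole (subtracted): ⌀12, A = 113.1 mm², y = 14 mm, Ī = 1 018 mm⁴.
Centroid: ȳ = ΣA·y / ΣA = 174.2 mm.
Transfer each piece to the horizontal centroidal axis using Ī + A·d² with d = y − 174.2:
  bottom flange: d = -160.2 mm → contributes +144 146 354 mm⁴
  web: d = -1.234 mm → contributes +24 394 303 mm⁴
  top flange: d = 157.8 mm → contributes +139 749 648 mm⁴
  hole: d = -160.2 mm → contributes −2 904 802 mm⁴
Total I = 305 385 503 mm⁴.

I_x ≈ 3.1 × 10⁸ mm⁴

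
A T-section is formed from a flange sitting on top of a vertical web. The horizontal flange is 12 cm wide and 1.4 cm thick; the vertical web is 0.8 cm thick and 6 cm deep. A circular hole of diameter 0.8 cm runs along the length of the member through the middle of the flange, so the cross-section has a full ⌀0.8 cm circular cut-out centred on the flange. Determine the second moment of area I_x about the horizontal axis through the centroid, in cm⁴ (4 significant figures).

I_x ≈ 67.89 cm⁴

Break the section into simple shapes (no overlaps), measuring from the bottom-left corner of the bounding box.
Flange: 12 × 1.4, A = 16.8 cm², y = 6.7 cm, Ī = 2.744 cm⁴.
Web: 0.8 × 6, A = 4.8 cm², y = 3 cm, Ī = 14.4 cm⁴.
Hole (subtracted): ⌀0.8, A = 0.502655 cm², y = 6.7 cm, Ī = 0.0201062 cm⁴.
Centroid: ȳ = ΣA·y / ΣA = 5.85819 cm.
Transfer each piece to the horizontal axis through the centroid using Ī + A·d² with d = y − 5.85819:
  flange: d = 0.841812 cm → contributes +14.6493 cm⁴
  web: d = -2.85819 cm → contributes +53.6123 cm⁴
  hole: d = 0.841812 cm → contributes −0.376311 cm⁴
Total I = 67.8853 cm⁴.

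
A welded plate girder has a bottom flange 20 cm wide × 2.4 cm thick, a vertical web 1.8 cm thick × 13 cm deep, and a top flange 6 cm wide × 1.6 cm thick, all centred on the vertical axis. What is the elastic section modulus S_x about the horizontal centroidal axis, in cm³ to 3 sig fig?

Split into non-overlapping primitives; take the origin at the lower-left of the bounding box.
Bottom plate: 20 × 2.4, A = 48 cm², y = 1.2 cm, Ī = 23.04 cm⁴.
Web plate: 1.8 × 13, A = 23.4 cm², y = 8.9 cm, Ī = 329.55 cm⁴.
Top plate: 6 × 1.6, A = 9.6 cm², y = 16.2 cm, Ī = 2.048 cm⁴.
Centroid: ȳ = ΣA·y / ΣA = 5.2022 cm.
Transfer each piece to the horizontal centroidal axis using Ī + A·d² with d = y − 5.2022:
  bottom plate: d = -4.0022 cm → contributes +791.89 cm⁴
  web plate: d = 3.6978 cm → contributes +649.51 cm⁴
  top plate: d = 10.998 cm → contributes +1163.2 cm⁴
Total I = 2604.6 cm⁴.
Extreme fibre distance c = 11.798 cm; S = I/c = 220.77 cm³.

S_x ≈ 221 cm³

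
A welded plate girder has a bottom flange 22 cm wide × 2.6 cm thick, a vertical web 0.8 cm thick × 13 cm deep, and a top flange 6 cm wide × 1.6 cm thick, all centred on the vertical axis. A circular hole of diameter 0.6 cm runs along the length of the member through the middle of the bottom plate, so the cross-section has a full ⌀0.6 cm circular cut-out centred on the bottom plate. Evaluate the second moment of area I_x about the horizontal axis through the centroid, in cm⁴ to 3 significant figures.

Split into non-overlapping primitives; take the origin at the lower-left of the bounding box.
Bottom plate: 22 × 2.6, A = 57.2 cm², y = 1.3 cm, Ī = 32.223 cm⁴.
Web plate: 0.8 × 13, A = 10.4 cm², y = 9.1 cm, Ī = 146.47 cm⁴.
Top plate: 6 × 1.6, A = 9.6 cm², y = 16.4 cm, Ī = 2.048 cm⁴.
Hole (subtracted): ⌀0.6, A = 0.28274 cm², y = 1.3 cm, Ī = 0.0063617 cm⁴.
Centroid: ȳ = ΣA·y / ΣA = 4.2393 cm.
Transfer each piece to the horizontal axis through the centroid using Ī + A·d² with d = y − 4.2393:
  bottom plate: d = -2.9393 cm → contributes +526.39 cm⁴
  web plate: d = 4.8607 cm → contributes +392.19 cm⁴
  top plate: d = 12.161 cm → contributes +1421.7 cm⁴
  hole: d = -2.9393 cm → contributes −2.4491 cm⁴
Total I = 2337.9 cm⁴.

I_x ≈ 2340 cm⁴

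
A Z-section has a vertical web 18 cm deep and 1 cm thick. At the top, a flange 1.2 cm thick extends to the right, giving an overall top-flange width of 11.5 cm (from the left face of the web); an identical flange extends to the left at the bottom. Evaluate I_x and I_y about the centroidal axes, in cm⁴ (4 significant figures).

I_x ≈ 2267 cm⁴, I_y ≈ 1066 cm⁴

Break the section into simple shapes (no overlaps), measuring from the bottom-left corner of the bounding box.
Web: 1 × 18, A = 18 cm², y = 9 cm, Ī = 486 cm⁴.
Top flange (beyond web): 10.5 × 1.2, A = 12.6 cm², y = 17.4 cm, Ī = 1.512 cm⁴.
Bottom flange (beyond web): 10.5 × 1.2, A = 12.6 cm², y = 0.6 cm, Ī = 1.512 cm⁴.
Centroid: ȳ = ΣA·y / ΣA = 9 cm.
Transfer each piece to the centroidal x-axis using Ī + A·d² with d = y − 9:
  web: d = 0 cm → contributes +486 cm⁴
  top flange (beyond web): d = 8.4 cm → contributes +890.568 cm⁴
  bottom flange (beyond web): d = -8.4 cm → contributes +890.568 cm⁴
Total I = 2267.14 cm⁴.
For the y-axis: x̄ = 11 cm.
Repeating about the centroidal y-axis gives I_y = 1066.2 cm⁴.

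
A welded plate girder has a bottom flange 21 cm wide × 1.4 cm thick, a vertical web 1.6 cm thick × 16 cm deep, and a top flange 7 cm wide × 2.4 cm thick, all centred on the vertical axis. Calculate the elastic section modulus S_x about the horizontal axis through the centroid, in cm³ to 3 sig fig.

Treat the section as a set of non-overlapping primitives; coordinates are from the bounding-box lower-left.
Bottom plate: 21 × 1.4, A = 29.4 cm², y = 0.7 cm, Ī = 4.802 cm⁴.
Web plate: 1.6 × 16, A = 25.6 cm², y = 9.4 cm, Ī = 546.13 cm⁴.
Top plate: 7 × 2.4, A = 16.8 cm², y = 18.6 cm, Ī = 8.064 cm⁴.
Centroid: ȳ = ΣA·y / ΣA = 7.9903 cm.
Transfer each piece to the horizontal axis through the centroid using Ī + A·d² with d = y − 7.9903:
  bottom plate: d = -7.2903 cm → contributes +1567.3 cm⁴
  web plate: d = 1.4097 cm → contributes +597.01 cm⁴
  top plate: d = 10.61 cm → contributes +1899.2 cm⁴
Total I = 4063.5 cm⁴.
Extreme fibre distance c = 11.81 cm; S = I/c = 344.08 cm³.

S_x ≈ 344 cm³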